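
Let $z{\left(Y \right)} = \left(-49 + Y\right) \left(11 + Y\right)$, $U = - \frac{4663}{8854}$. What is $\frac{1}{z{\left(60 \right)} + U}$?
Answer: $\frac{8854}{6910311} \approx 0.0012813$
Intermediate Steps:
$U = - \frac{4663}{8854}$ ($U = \left(-4663\right) \frac{1}{8854} = - \frac{4663}{8854} \approx -0.52665$)
$\frac{1}{z{\left(60 \right)} + U} = \frac{1}{\left(-539 + 60^{2} - 2280\right) - \frac{4663}{8854}} = \frac{1}{\left(-539 + 3600 - 2280\right) - \frac{4663}{8854}} = \frac{1}{781 - \frac{4663}{8854}} = \frac{1}{\frac{6910311}{8854}} = \frac{8854}{6910311}$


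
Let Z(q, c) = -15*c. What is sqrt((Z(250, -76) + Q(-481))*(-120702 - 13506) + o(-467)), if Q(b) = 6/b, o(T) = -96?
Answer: 4*I*sqrt(2212325097918)/481 ≈ 12369.0*I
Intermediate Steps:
sqrt((Z(250, -76) + Q(-481))*(-120702 - 13506) + o(-467)) = sqrt((-15*(-76) + 6/(-481))*(-120702 - 13506) - 96) = sqrt((1140 + 6*(-1/481))*(-134208) - 96) = sqrt((1140 - 6/481)*(-134208) - 96) = sqrt((548334/481)*(-134208) - 96) = sqrt(-73590809472/481 - 96) = sqrt(-73590855648/481) = 4*I*sqrt(2212325097918)/481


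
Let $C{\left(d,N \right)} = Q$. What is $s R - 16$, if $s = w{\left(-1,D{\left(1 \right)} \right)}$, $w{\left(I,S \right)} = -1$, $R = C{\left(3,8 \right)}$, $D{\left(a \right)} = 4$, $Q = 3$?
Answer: $-19$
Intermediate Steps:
$C{\left(d,N \right)} = 3$
$R = 3$
$s = -1$
$s R - 16 = \left(-1\right) 3 - 16 = -3 - 16 = -19$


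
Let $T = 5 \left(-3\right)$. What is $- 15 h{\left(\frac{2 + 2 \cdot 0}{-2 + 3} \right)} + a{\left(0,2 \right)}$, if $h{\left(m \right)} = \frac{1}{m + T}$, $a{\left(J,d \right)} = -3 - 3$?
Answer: $- \frac{63}{13} \approx -4.8462$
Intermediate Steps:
$T = -15$
$a{\left(J,d \right)} = -6$ ($a{\left(J,d \right)} = -3 - 3 = -6$)
$h{\left(m \right)} = \frac{1}{-15 + m}$ ($h{\left(m \right)} = \frac{1}{m - 15} = \frac{1}{-15 + m}$)
$- 15 h{\left(\frac{2 + 2 \cdot 0}{-2 + 3} \right)} + a{\left(0,2 \right)} = - \frac{15}{-15 + \frac{2 + 2 \cdot 0}{-2 + 3}} - 6 = - \frac{15}{-15 + \frac{2 + 0}{1}} - 6 = - \frac{15}{-15 + 2 \cdot 1} - 6 = - \frac{15}{-15 + 2} - 6 = - \frac{15}{-13} - 6 = \left(-15\right) \left(- \frac{1}{13}\right) - 6 = \frac{15}{13} - 6 = - \frac{63}{13}$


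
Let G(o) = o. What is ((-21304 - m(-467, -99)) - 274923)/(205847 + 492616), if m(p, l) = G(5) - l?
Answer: -98777/232821 ≈ -0.42426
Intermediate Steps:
m(p, l) = 5 - l
((-21304 - m(-467, -99)) - 274923)/(205847 + 492616) = ((-21304 - (5 - 1*(-99))) - 274923)/(205847 + 492616) = ((-21304 - (5 + 99)) - 274923)/698463 = ((-21304 - 1*104) - 274923)*(1/698463) = ((-21304 - 104) - 274923)*(1/698463) = (-21408 - 274923)*(1/698463) = -296331*1/698463 = -98777/232821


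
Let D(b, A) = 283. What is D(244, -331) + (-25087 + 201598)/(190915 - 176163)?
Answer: 4351327/14752 ≈ 294.97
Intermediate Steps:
D(244, -331) + (-25087 + 201598)/(190915 - 176163) = 283 + (-25087 + 201598)/(190915 - 176163) = 283 + 176511/14752 = 4351327/14752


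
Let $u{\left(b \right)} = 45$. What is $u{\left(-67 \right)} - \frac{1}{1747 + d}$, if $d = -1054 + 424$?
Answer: $\frac{50264}{1117} \approx 44.999$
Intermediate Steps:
$d = -630$
$u{\left(-67 \right)} - \frac{1}{1747 + d} = 45 - \frac{1}{1747 - 630} = 45 - \frac{1}{1117} = \frac{50264}{1117}$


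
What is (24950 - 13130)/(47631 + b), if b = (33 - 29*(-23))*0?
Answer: 3940/15877 ≈ 0.24816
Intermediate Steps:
b = 0 (b = (33 + 667)*0 = 700*0 = 0)
(24950 - 13130)/(47631 + b) = (24950 - 13130)/(47631 + 0) = 11820/47631 = 11820*(1/47631) = 3940/15877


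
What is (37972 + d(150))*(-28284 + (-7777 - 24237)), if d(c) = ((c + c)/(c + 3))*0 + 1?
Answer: -2289695954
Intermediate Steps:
d(c) = 1 (d(c) = ((2*c)/(3 + c))*0 + 1 = (2*c/(3 + c))*0 + 1 = 0 + 1 = 1)
(37972 + d(150))*(-28284 + (-7777 - 24237)) = (37972 + 1)*(-28284 + (-7777 - 24237)) = 37973*(-28284 - 32014) = 37973*(-60298) = -2289695954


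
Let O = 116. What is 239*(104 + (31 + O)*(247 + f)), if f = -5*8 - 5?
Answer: 7121722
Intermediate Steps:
f = -45 (f = -40 - 5 = -45)
239*(104 + (31 + O)*(247 + f)) = 239*(104 + (31 + 116)*(247 - 45)) = 239*(104 + 147*202) = 239*(104 + 29694) = 239*29798 = 7121722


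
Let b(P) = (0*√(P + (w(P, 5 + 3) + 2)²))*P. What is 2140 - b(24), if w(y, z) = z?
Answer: 2140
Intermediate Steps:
b(P) = 0 (b(P) = (0*√(P + ((5 + 3) + 2)²))*P = (0*√(P + (8 + 2)²))*P = (0*√(P + 10²))*P = (0*√(P + 100))*P = (0*√(100 + P))*P = 0*P = 0)
2140 - b(24) = 2140 - 1*0 = 2140 + 0 = 2140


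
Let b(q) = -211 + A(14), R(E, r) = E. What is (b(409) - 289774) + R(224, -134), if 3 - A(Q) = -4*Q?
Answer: -289702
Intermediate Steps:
A(Q) = 3 + 4*Q (A(Q) = 3 - (-4)*Q = 3 + 4*Q)
b(q) = -152 (b(q) = -211 + (3 + 4*14) = -211 + (3 + 56) = -211 + 59 = -152)
(b(409) - 289774) + R(224, -134) = (-152 - 289774) + 224 = -289926 + 224 = -289702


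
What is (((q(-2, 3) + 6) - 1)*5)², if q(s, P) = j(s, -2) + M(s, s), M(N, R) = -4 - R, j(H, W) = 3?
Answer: 900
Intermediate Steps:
q(s, P) = -1 - s (q(s, P) = 3 + (-4 - s) = -1 - s)
(((q(-2, 3) + 6) - 1)*5)² = ((((-1 - 1*(-2)) + 6) - 1)*5)² = ((((-1 + 2) + 6) - 1)*5)² = (((1 + 6) - 1)*5)² = ((7 - 1)*5)² = (6*5)² = 30² = 900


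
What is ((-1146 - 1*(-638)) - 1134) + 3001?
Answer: 1359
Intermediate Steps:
((-1146 - 1*(-638)) - 1134) + 3001 = ((-1146 + 638) - 1134) + 3001 = (-508 - 1134) + 3001 = -1642 + 3001 = 1359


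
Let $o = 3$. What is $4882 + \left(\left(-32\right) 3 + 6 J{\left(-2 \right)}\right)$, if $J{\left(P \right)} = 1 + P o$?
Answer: $4756$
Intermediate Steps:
$J{\left(P \right)} = 1 + 3 P$ ($J{\left(P \right)} = 1 + P 3 = 1 + 3 P$)
$4882 + \left(\left(-32\right) 3 + 6 J{\left(-2 \right)}\right) = 4882 + \left(\left(-32\right) 3 + 6 \left(1 + 3 \left(-2\right)\right)\right) = 4882 - \left(96 - 6 \left(1 - 6\right)\right) = 4882 + \left(-96 + 6 \left(-5\right)\right) = 4882 - 126 = 4756$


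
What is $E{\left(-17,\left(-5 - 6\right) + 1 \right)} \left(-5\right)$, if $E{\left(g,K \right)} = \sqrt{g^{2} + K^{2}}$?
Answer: $- 5 \sqrt{389} \approx -98.615$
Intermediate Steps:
$E{\left(g,K \right)} = \sqrt{K^{2} + g^{2}}$
$E{\left(-17,\left(-5 - 6\right) + 1 \right)} \left(-5\right) = \sqrt{\left(\left(-5 - 6\right) + 1\right)^{2} + \left(-17\right)^{2}} \left(-5\right) = \sqrt{\left(-11 + 1\right)^{2} + 289} \left(-5\right) = \sqrt{\left(-10\right)^{2} + 289} \left(-5\right) = \sqrt{100 + 289} \left(-5\right) = \sqrt{389} \left(-5\right) = - 5 \sqrt{389}$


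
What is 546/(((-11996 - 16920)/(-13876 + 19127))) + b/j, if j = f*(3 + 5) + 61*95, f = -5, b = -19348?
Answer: -8529658249/83205790 ≈ -102.51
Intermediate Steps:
j = 5755 (j = -5*(3 + 5) + 61*95 = -5*8 + 5795 = -40 + 5795 = 5755)
546/(((-11996 - 16920)/(-13876 + 19127))) + b/j = 546/(((-11996 - 16920)/(-13876 + 19127))) - 19348/5755 = 546/((-28916/5251)) - 19348*1/5755 = 546/((-28916*1/5251)) - 19348/5755 = 546/(-28916/5251) - 19348/5755 = 546*(-5251/28916) - 19348/5755 = -1433523/14458 - 19348/5755 = -8529658249/83205790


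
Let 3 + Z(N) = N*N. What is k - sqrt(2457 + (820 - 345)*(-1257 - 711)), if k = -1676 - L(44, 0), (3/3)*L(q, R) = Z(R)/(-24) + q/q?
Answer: -13417/8 - I*sqrt(932343) ≈ -1677.1 - 965.58*I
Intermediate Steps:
Z(N) = -3 + N**2 (Z(N) = -3 + N*N = -3 + N**2)
L(q, R) = 9/8 - R**2/24 (L(q, R) = (-3 + R**2)/(-24) + q/q = (-3 + R**2)*(-1/24) + 1 = (1/8 - R**2/24) + 1 = 9/8 - R**2/24)
k = -13417/8 (k = -1676 - (9/8 - 1/24*0**2) = -1676 - (9/8 - 1/24*0) = -1676 - (9/8 + 0) = -1676 - 1*9/8 = -1676 - 9/8 = -13417/8 ≈ -1677.1)
k - sqrt(2457 + (820 - 345)*(-1257 - 711)) = -13417/8 - sqrt(2457 + (820 - 345)*(-1257 - 711)) = -13417/8 - sqrt(2457 + 475*(-1968)) = -13417/8 - sqrt(2457 - 934800) = -13417/8 - sqrt(-932343) = -13417/8 - I*sqrt(932343)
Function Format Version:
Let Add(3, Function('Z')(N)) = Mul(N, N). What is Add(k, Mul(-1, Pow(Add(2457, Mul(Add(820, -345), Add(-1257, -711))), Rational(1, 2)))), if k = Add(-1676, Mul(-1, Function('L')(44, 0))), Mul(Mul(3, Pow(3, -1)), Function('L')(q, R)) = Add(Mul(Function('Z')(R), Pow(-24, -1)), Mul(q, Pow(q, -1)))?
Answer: Add(Rational(-13417, 8), Mul(-1, I, Pow(932343, Rational(1, 2)))) ≈ Add(-1677.1, Mul(-965.58, I))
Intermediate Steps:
Function('Z')(N) = Add(-3, Pow(N, 2)) (Function('Z')(N) = Add(-3, Mul(N, N)) = Add(-3, Pow(N, 2)))
Function('L')(q, R) = Add(Rational(9, 8), Mul(Rational(-1, 24), Pow(R, 2))) (Function('L')(q, R) = Add(Mul(Add(-3, Pow(R, 2)), Pow(-24, -1)), Mul(q, Pow(q, -1))) = Add(Mul(Add(-3, Pow(R, 2)), Rational(-1, 24)), 1) = Add(Add(Rational(1, 8), Mul(Rational(-1, 24), Pow(R, 2))), 1) = Add(Rational(9, 8), Mul(Rational(-1, 24), Pow(R, 2))))
k = Rational(-13417, 8) (k = Add(-1676, Mul(-1, Add(Rational(9, 8), Mul(Rational(-1, 24), Pow(0, 2))))) = Add(-1676, Mul(-1, Add(Rational(9, 8), Mul(Rational(-1, 24), 0)))) = Add(-1676, Mul(-1, Add(Rational(9, 8), 0))) = Add(-1676, Mul(-1, Rational(9, 8))) = Add(-1676, Rational(-9, 8)) = Rational(-13417, 8) ≈ -1677.1)
Add(k, Mul(-1, Pow(Add(2457, Mul(Add(820, -345), Add(-1257, -711))), Rational(1, 2)))) = Add(Rational(-13417, 8), Mul(-1, Pow(Add(2457, Mul(Add(820, -345), Add(-1257, -711))), Rational(1, 2)))) = Add(Rational(-13417, 8), Mul(-1, Pow(Add(2457, Mul(475, -1968)), Rational(1, 2)))) = Add(Rational(-13417, 8), Mul(-1, Pow(Add(2457, -934800), Rational(1, 2)))) = Add(Rational(-13417, 8), Mul(-1, Pow(-932343, Rational(1, 2)))) = Add(Rational(-13417, 8), Mul(-1, Mul(I, Pow(932343, Rational(1, 2))))) = Add(Rational(-13417, 8), Mul(-1, I, Pow(932343, Rational(1, 2))))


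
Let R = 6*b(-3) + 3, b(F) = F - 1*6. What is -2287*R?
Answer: 116637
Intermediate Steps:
b(F) = -6 + F (b(F) = F - 6 = -6 + F)
R = -51 (R = 6*(-6 - 3) + 3 = 6*(-9) + 3 = -54 + 3 = -51)
-2287*R = -2287*(-51) = 116637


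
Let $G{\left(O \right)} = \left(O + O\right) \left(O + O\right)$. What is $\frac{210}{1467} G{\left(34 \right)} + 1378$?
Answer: $\frac{997522}{489} \approx 2039.9$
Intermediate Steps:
$G{\left(O \right)} = 4 O^{2}$ ($G{\left(O \right)} = 2 O 2 O = 4 O^{2}$)
$\frac{210}{1467} G{\left(34 \right)} + 1378 = \frac{210}{1467} \cdot 4 \cdot 34^{2} + 1378 = 210 \cdot \frac{1}{1467} \cdot 4 \cdot 1156 + 1378 = \frac{70}{489} \cdot 4624 + 1378 = \frac{323680}{489} + 1378 = \frac{997522}{489}$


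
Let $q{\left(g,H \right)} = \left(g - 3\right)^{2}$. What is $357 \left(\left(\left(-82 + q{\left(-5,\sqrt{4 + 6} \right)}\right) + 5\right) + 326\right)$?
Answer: $111741$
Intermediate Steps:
$q{\left(g,H \right)} = \left(-3 + g\right)^{2}$
$357 \left(\left(\left(-82 + q{\left(-5,\sqrt{4 + 6} \right)}\right) + 5\right) + 326\right) = 357 \left(\left(\left(-82 + \left(-3 - 5\right)^{2}\right) + 5\right) + 326\right) = 357 \left(\left(\left(-82 + \left(-8\right)^{2}\right) + 5\right) + 326\right) = 357 \left(\left(\left(-82 + 64\right) + 5\right) + 326\right) = 357 \left(\left(-18 + 5\right) + 326\right) = 357 \left(-13 + 326\right) = 357 \cdot 313 = 111741$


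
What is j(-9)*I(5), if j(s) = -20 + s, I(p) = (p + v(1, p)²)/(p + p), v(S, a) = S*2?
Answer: -261/10 ≈ -26.100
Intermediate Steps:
v(S, a) = 2*S
I(p) = (4 + p)/(2*p) (I(p) = (p + (2*1)²)/(p + p) = (p + 2²)/((2*p)) = (p + 4)*(1/(2*p)) = (4 + p)*(1/(2*p)) = (4 + p)/(2*p))
j(-9)*I(5) = (-20 - 9)*((½)*(4 + 5)/5) = -29*9/(2*5) = -29*9/10 = -261/10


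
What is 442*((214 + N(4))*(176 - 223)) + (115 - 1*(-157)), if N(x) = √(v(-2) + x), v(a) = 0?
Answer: -4486912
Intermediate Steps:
N(x) = √x (N(x) = √(0 + x) = √x)
442*((214 + N(4))*(176 - 223)) + (115 - 1*(-157)) = 442*((214 + √4)*(176 - 223)) + (115 - 1*(-157)) = 442*((214 + 2)*(-47)) + (115 + 157) = 442*(216*(-47)) + 272 = 442*(-10152) + 272 = -4487184 + 272 = -4486912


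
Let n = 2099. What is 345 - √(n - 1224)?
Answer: 345 - 5*√35 ≈ 315.42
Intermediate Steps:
345 - √(n - 1224) = 345 - √(2099 - 1224) = 345 - √875 = 345 - 5*√35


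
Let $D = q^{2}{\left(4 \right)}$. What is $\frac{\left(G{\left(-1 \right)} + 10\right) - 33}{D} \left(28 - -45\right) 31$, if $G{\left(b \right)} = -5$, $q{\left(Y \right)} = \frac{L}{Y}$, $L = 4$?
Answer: $-63364$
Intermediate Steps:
$q{\left(Y \right)} = \frac{4}{Y}$
$D = 1$ ($D = \left(\frac{4}{4}\right)^{2} = \left(4 \cdot \frac{1}{4}\right)^{2} = 1^{2} = 1$)
$\frac{\left(G{\left(-1 \right)} + 10\right) - 33}{D} \left(28 - -45\right) 31 = \frac{\left(-5 + 10\right) - 33}{1} \left(28 - -45\right) 31 = \left(5 - 33\right) 1 \left(28 + 45\right) 31 = \left(-28\right) 1 \cdot 73 \cdot 31 = \left(-28\right) 73 \cdot 31 = \left(-2044\right) 31 = -63364$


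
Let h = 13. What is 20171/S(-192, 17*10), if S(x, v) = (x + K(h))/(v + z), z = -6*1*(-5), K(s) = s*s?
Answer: -175400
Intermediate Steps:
K(s) = s²
z = 30 (z = -6*(-5) = 30)
S(x, v) = (169 + x)/(30 + v) (S(x, v) = (x + 13²)/(v + 30) = (x + 169)/(30 + v) = (169 + x)/(30 + v))
20171/S(-192, 17*10) = 20171/(((169 - 192)/(30 + 17*10))) = 20171/((-23/(30 + 170))) = 20171/((-23/200)) = 20171/(((1/200)*(-23))) = 20171/(-23/200) = 20171*(-200/23) = -175400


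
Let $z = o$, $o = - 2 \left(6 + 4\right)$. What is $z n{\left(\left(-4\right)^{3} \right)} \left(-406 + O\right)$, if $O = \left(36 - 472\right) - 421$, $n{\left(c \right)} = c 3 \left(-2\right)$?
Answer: $9699840$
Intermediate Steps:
$n{\left(c \right)} = - 6 c$ ($n{\left(c \right)} = 3 c \left(-2\right) = - 6 c$)
$o = -20$ ($o = \left(-2\right) 10 = -20$)
$z = -20$
$O = -857$ ($O = -436 - 421 = -857$)
$z n{\left(\left(-4\right)^{3} \right)} \left(-406 + O\right) = - 20 \left(- 6 \left(-4\right)^{3}\right) \left(-406 - 857\right) = - 20 \left(\left(-6\right) \left(-64\right)\right) \left(-1263\right) = \left(-20\right) 384 \left(-1263\right) = \left(-7680\right) \left(-1263\right) = 9699840$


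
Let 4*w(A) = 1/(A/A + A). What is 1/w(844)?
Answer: 3380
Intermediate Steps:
w(A) = 1/(4*(1 + A)) (w(A) = 1/(4*(A/A + A)) = 1/(4*(1 + A)))
1/w(844) = 1/(1/(4*(1 + 844))) = 1/((¼)/845) = 1/((¼)*(1/845)) = 1/(1/3380) = 3380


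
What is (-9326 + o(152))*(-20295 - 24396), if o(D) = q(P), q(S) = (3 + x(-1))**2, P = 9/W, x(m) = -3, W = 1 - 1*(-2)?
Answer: 416788266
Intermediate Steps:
W = 3 (W = 1 + 2 = 3)
P = 3 (P = 9/3 = 9*(1/3) = 3)
q(S) = 0 (q(S) = (3 - 3)**2 = 0**2 = 0)
o(D) = 0
(-9326 + o(152))*(-20295 - 24396) = (-9326 + 0)*(-20295 - 24396) = -9326*(-44691) = 416788266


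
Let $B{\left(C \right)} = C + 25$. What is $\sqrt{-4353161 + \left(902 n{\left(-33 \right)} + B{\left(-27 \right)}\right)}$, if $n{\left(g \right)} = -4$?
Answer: $i \sqrt{4356771} \approx 2087.3 i$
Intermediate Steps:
$B{\left(C \right)} = 25 + C$
$\sqrt{-4353161 + \left(902 n{\left(-33 \right)} + B{\left(-27 \right)}\right)} = \sqrt{-4353161 + \left(902 \left(-4\right) + \left(25 - 27\right)\right)} = \sqrt{-4353161 - 3610} = \sqrt{-4356771} = i \sqrt{4356771}$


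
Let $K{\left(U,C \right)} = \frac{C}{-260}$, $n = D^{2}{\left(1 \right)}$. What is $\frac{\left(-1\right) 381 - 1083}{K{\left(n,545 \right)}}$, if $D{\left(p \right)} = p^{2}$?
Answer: $\frac{76128}{109} \approx 698.42$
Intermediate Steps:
$n = 1$ ($n = \left(1^{2}\right)^{2} = 1^{2} = 1$)
$K{\left(U,C \right)} = - \frac{C}{260}$ ($K{\left(U,C \right)} = C \left(- \frac{1}{260}\right) = - \frac{C}{260}$)
$\frac{\left(-1\right) 381 - 1083}{K{\left(n,545 \right)}} = \frac{\left(-1\right) 381 - 1083}{\left(- \frac{1}{260}\right) 545} = \frac{-381 - 1083}{- \frac{109}{52}} = \left(-1464\right) \left(- \frac{52}{109}\right) = \frac{76128}{109}$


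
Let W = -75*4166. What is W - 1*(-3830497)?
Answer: 3518047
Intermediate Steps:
W = -312450
W - 1*(-3830497) = -312450 - 1*(-3830497) = -312450 + 3830497 = 3518047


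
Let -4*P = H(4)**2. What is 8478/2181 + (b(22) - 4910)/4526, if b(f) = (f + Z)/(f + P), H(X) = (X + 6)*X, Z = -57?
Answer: 497932559/177681708 ≈ 2.8024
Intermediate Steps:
H(X) = X*(6 + X) (H(X) = (6 + X)*X = X*(6 + X))
P = -400 (P = -16*(6 + 4)**2/4 = -(4*10)**2/4 = -1/4*40**2 = -1/4*1600 = -400)
b(f) = (-57 + f)/(-400 + f) (b(f) = (f - 57)/(f - 400) = (-57 + f)/(-400 + f))
8478/2181 + (b(22) - 4910)/4526 = 8478/2181 + ((-57 + 22)/(-400 + 22) - 4910)/4526 = 8478*(1/2181) + (-35/(-378) - 4910)*(1/4526) = 2826/727 + (-1/378*(-35) - 4910)*(1/4526) = 2826/727 + (5/54 - 4910)*(1/4526) = 2826/727 - 265135/54*1/4526 = 2826/727 - 265135/244404 = 497932559/177681708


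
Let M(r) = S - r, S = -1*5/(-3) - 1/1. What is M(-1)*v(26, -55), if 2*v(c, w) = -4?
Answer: -10/3 ≈ -3.3333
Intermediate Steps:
v(c, w) = -2 (v(c, w) = (½)*(-4) = -2)
S = ⅔ (S = -5*(-⅓) - 1*1 = 5/3 - 1 = ⅔ ≈ 0.66667)
M(r) = ⅔ - r
M(-1)*v(26, -55) = (⅔ - 1*(-1))*(-2) = (⅔ + 1)*(-2) = (5/3)*(-2) = -10/3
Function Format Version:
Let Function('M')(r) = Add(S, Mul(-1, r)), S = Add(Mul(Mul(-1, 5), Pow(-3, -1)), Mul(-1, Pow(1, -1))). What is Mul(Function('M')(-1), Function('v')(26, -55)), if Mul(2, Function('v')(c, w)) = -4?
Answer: Rational(-10, 3) ≈ -3.3333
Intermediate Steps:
Function('v')(c, w) = -2 (Function('v')(c, w) = Mul(Rational(1, 2), -4) = -2)
S = Rational(2, 3) (S = Add(Mul(-5, Rational(-1, 3)), Mul(-1, 1)) = Add(Rational(5, 3), -1) = Rational(2, 3) ≈ 0.66667)
Function('M')(r) = Add(Rational(2, 3), Mul(-1, r))
Mul(Function('M')(-1), Function('v')(26, -55)) = Mul(Add(Rational(2, 3), Mul(-1, -1)), -2) = Mul(Add(Rational(2, 3), 1), -2) = Mul(Rational(5, 3), -2) = Rational(-10, 3)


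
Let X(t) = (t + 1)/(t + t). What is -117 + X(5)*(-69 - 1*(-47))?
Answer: -651/5 ≈ -130.20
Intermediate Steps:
X(t) = (1 + t)/(2*t) (X(t) = (1 + t)/((2*t)) = (1 + t)*(1/(2*t)) = (1 + t)/(2*t))
-117 + X(5)*(-69 - 1*(-47)) = -117 + ((1/2)*(1 + 5)/5)*(-69 - 1*(-47)) = -117 + ((1/2)*(1/5)*6)*(-69 + 47) = -117 + (3/5)*(-22) = -117 - 66/5 = -651/5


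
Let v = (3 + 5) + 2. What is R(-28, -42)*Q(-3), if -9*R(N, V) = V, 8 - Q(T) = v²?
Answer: -1288/3 ≈ -429.33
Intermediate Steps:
v = 10 (v = 8 + 2 = 10)
Q(T) = -92 (Q(T) = 8 - 1*10² = 8 - 1*100 = 8 - 100 = -92)
R(N, V) = -V/9
R(-28, -42)*Q(-3) = -⅑*(-42)*(-92) = (14/3)*(-92) = -1288/3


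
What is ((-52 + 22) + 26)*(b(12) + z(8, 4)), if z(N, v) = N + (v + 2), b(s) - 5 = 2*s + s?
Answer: -220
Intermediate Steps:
b(s) = 5 + 3*s (b(s) = 5 + (2*s + s) = 5 + 3*s)
z(N, v) = 2 + N + v (z(N, v) = N + (2 + v) = 2 + N + v)
((-52 + 22) + 26)*(b(12) + z(8, 4)) = ((-52 + 22) + 26)*((5 + 3*12) + (2 + 8 + 4)) = (-30 + 26)*((5 + 36) + 14) = -4*(41 + 14) = -4*55 = -220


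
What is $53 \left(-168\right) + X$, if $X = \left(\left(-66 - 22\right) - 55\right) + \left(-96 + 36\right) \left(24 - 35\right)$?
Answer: $-8387$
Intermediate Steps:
$X = 517$ ($X = \left(-88 - 55\right) - -660 = -143 + 660 = 517$)
$53 \left(-168\right) + X = 53 \left(-168\right) + 517 = -8904 + 517 = -8387$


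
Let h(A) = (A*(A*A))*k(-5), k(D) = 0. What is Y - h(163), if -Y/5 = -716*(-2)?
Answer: -7160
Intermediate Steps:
Y = -7160 (Y = -(-3580)*(-2) = -5*1432 = -7160)
h(A) = 0 (h(A) = (A*(A*A))*0 = (A*A²)*0 = A³*0 = 0)
Y - h(163) = -7160 - 1*0 = -7160 + 0 = -7160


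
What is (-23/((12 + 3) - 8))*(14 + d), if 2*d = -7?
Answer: -69/2 ≈ -34.500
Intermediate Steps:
d = -7/2 (d = (1/2)*(-7) = -7/2 ≈ -3.5000)
(-23/((12 + 3) - 8))*(14 + d) = (-23/((12 + 3) - 8))*(14 - 7/2) = -23/(15 - 8)*(21/2) = -23/7*(21/2) = -23*1/7*(21/2) = -23/7*21/2 = -69/2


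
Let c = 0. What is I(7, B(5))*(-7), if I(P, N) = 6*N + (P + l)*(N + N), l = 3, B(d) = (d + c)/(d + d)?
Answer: -91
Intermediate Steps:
B(d) = ½ (B(d) = (d + 0)/(d + d) = d/((2*d)) = d*(1/(2*d)) = ½)
I(P, N) = 6*N + 2*N*(3 + P) (I(P, N) = 6*N + (P + 3)*(N + N) = 6*N + (3 + P)*(2*N) = 6*N + 2*N*(3 + P))
I(7, B(5))*(-7) = (2*(½)*(6 + 7))*(-7) = (2*(½)*13)*(-7) = 13*(-7) = -91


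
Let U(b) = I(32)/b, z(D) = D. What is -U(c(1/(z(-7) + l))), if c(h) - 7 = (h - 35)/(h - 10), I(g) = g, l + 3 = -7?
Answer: -5472/1793 ≈ -3.0519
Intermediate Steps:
l = -10 (l = -3 - 7 = -10)
c(h) = 7 + (-35 + h)/(-10 + h) (c(h) = 7 + (h - 35)/(h - 10) = 7 + (-35 + h)/(-10 + h))
U(b) = 32/b
-U(c(1/(z(-7) + l))) = -32/((-105 + 8/(-7 - 10))/(-10 + 1/(-7 - 10))) = -32/((-105 + 8/(-17))/(-10 + 1/(-17))) = -32/((-105 + 8*(-1/17))/(-10 - 1/17)) = -32/((-105 - 8/17)/(-171/17)) = -32/((-17/171*(-1793/17))) = -32/1793/171 = -32*171/1793 = -1*5472/1793 = -5472/1793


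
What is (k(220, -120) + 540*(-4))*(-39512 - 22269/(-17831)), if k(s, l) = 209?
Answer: 1374511112053/17831 ≈ 7.7085e+7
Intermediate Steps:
(k(220, -120) + 540*(-4))*(-39512 - 22269/(-17831)) = (209 + 540*(-4))*(-39512 - 22269/(-17831)) = (209 - 2160)*(-39512 - 22269*(-1/17831)) = -1951*(-39512 + 22269/17831) = -1951*(-704516203/17831) = 1374511112053/17831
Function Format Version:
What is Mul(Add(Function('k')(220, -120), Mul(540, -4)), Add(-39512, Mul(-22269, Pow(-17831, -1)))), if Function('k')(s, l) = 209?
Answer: Rational(1374511112053, 17831) ≈ 7.7085e+7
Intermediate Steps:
Mul(Add(Function('k')(220, -120), Mul(540, -4)), Add(-39512, Mul(-22269, Pow(-17831, -1)))) = Mul(Add(209, Mul(540, -4)), Add(-39512, Mul(-22269, Pow(-17831, -1)))) = Mul(Add(209, -2160), Add(-39512, Mul(-22269, Rational(-1, 17831)))) = Mul(-1951, Add(-39512, Rational(22269, 17831))) = Mul(-1951, Rational(-704516203, 17831)) = Rational(1374511112053, 17831)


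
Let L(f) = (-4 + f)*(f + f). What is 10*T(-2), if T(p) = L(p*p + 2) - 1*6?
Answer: 180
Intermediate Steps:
L(f) = 2*f*(-4 + f) (L(f) = (-4 + f)*(2*f) = 2*f*(-4 + f))
T(p) = -6 + 2*(-2 + p²)*(2 + p²) (T(p) = 2*(p*p + 2)*(-4 + (p*p + 2)) - 1*6 = 2*(p² + 2)*(-4 + (p² + 2)) - 6 = 2*(2 + p²)*(-4 + (2 + p²)) - 6 = 2*(2 + p²)*(-2 + p²) - 6 = 2*(-2 + p²)*(2 + p²) - 6 = -6 + 2*(-2 + p²)*(2 + p²))
10*T(-2) = 10*(-14 + 2*(-2)⁴) = 10*(-14 + 2*16) = 10*(-14 + 32) = 10*18 = 180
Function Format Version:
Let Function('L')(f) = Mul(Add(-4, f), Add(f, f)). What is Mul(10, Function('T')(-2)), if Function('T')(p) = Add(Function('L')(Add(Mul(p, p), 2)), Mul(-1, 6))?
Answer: 180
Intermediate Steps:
Function('L')(f) = Mul(2, f, Add(-4, f)) (Function('L')(f) = Mul(Add(-4, f), Mul(2, f)) = Mul(2, f, Add(-4, f)))
Function('T')(p) = Add(-6, Mul(2, Add(-2, Pow(p, 2)), Add(2, Pow(p, 2)))) (Function('T')(p) = Add(Mul(2, Add(Mul(p, p), 2), Add(-4, Add(Mul(p, p), 2))), Mul(-1, 6)) = Add(Mul(2, Add(Pow(p, 2), 2), Add(-4, Add(Pow(p, 2), 2))), -6) = Add(Mul(2, Add(2, Pow(p, 2)), Add(-4, Add(2, Pow(p, 2)))), -6) = Add(Mul(2, Add(2, Pow(p, 2)), Add(-2, Pow(p, 2))), -6) = Add(Mul(2, Add(-2, Pow(p, 2)), Add(2, Pow(p, 2))), -6) = Add(-6, Mul(2, Add(-2, Pow(p, 2)), Add(2, Pow(p, 2)))))
Mul(10, Function('T')(-2)) = Mul(10, Add(-14, Mul(2, Pow(-2, 4)))) = Mul(10, Add(-14, Mul(2, 16))) = Mul(10, Add(-14, 32)) = Mul(10, 18) = 180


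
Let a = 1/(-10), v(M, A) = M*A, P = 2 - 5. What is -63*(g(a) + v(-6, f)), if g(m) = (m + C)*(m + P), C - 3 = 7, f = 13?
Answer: 684747/100 ≈ 6847.5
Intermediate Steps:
C = 10 (C = 3 + 7 = 10)
P = -3
v(M, A) = A*M
a = -⅒ ≈ -0.10000
g(m) = (-3 + m)*(10 + m) (g(m) = (m + 10)*(m - 3) = (10 + m)*(-3 + m) = (-3 + m)*(10 + m))
-63*(g(a) + v(-6, f)) = -63*((-30 + (-⅒)² + 7*(-⅒)) + 13*(-6)) = -63*((-30 + 1/100 - 7/10) - 78) = -63*(-3069/100 - 78) = -63*(-10869/100) = 684747/100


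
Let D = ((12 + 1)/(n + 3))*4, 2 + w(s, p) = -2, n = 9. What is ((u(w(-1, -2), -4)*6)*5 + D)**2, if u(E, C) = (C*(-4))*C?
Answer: 33028009/9 ≈ 3.6698e+6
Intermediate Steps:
w(s, p) = -4 (w(s, p) = -2 - 2 = -4)
u(E, C) = -4*C**2 (u(E, C) = (-4*C)*C = -4*C**2)
D = 13/3 (D = ((12 + 1)/(9 + 3))*4 = (13/12)*4 = 13/3 ≈ 4.3333)
((u(w(-1, -2), -4)*6)*5 + D)**2 = ((-4*(-4)**2*6)*5 + 13/3)**2 = ((-4*16*6)*5 + 13/3)**2 = (-64*6*5 + 13/3)**2 = (-384*5 + 13/3)**2 = (-1920 + 13/3)**2 = (-5747/3)**2 = 33028009/9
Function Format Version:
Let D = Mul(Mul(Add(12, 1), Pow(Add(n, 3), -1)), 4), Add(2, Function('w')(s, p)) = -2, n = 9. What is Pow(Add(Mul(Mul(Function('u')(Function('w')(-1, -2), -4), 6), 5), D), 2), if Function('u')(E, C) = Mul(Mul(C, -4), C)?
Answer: Rational(33028009, 9) ≈ 3.6698e+6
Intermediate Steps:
Function('w')(s, p) = -4 (Function('w')(s, p) = Add(-2, -2) = -4)
Function('u')(E, C) = Mul(-4, Pow(C, 2)) (Function('u')(E, C) = Mul(Mul(-4, C), C) = Mul(-4, Pow(C, 2)))
D = Rational(13, 3) (D = Mul(Mul(Add(12, 1), Pow(Add(9, 3), -1)), 4) = Mul(Mul(13, Pow(12, -1)), 4) = Mul(Mul(13, Rational(1, 12)), 4) = Mul(Rational(13, 12), 4) = Rational(13, 3) ≈ 4.3333)
Pow(Add(Mul(Mul(Function('u')(Function('w')(-1, -2), -4), 6), 5), D), 2) = Pow(Add(Mul(Mul(Mul(-4, Pow(-4, 2)), 6), 5), Rational(13, 3)), 2) = Pow(Add(Mul(Mul(Mul(-4, 16), 6), 5), Rational(13, 3)), 2) = Pow(Add(Mul(Mul(-64, 6), 5), Rational(13, 3)), 2) = Pow(Add(Mul(-384, 5), Rational(13, 3)), 2) = Pow(Add(-1920, Rational(13, 3)), 2) = Pow(Rational(-5747, 3), 2) = Rational(33028009, 9)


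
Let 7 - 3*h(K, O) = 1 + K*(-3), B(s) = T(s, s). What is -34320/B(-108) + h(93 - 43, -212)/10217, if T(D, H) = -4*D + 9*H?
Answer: 5844592/91953 ≈ 63.561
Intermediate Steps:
B(s) = 5*s (B(s) = -4*s + 9*s = 5*s)
h(K, O) = 2 + K (h(K, O) = 7/3 - (1 + K*(-3))/3 = 7/3 - (1 - 3*K)/3 = 7/3 + (-1/3 + K) = 2 + K)
-34320/B(-108) + h(93 - 43, -212)/10217 = -34320/(5*(-108)) + (2 + (93 - 43))/10217 = -34320/(-540) + (2 + 50)*(1/10217) = -34320*(-1/540) + 52*(1/10217) = 572/9 + 52/10217 = 5844592/91953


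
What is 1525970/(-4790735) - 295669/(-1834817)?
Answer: -276680774155/1758024404099 ≈ -0.15738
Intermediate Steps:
1525970/(-4790735) - 295669/(-1834817) = 1525970*(-1/4790735) - 295669*(-1/1834817) = -305194/958147 + 295669/1834817 = -276680774155/1758024404099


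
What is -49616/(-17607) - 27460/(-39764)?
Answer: 614104711/175031187 ≈ 3.5085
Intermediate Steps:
-49616/(-17607) - 27460/(-39764) = -49616*(-1/17607) - 27460*(-1/39764) = 49616/17607 + 6865/9941 = 614104711/175031187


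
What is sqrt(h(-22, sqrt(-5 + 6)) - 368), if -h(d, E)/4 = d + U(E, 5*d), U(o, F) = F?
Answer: 4*sqrt(10) ≈ 12.649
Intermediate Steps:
h(d, E) = -24*d (h(d, E) = -4*(d + 5*d) = -24*d)
sqrt(h(-22, sqrt(-5 + 6)) - 368) = sqrt(-24*(-22) - 368) = sqrt(528 - 368) = sqrt(160) = 4*sqrt(10)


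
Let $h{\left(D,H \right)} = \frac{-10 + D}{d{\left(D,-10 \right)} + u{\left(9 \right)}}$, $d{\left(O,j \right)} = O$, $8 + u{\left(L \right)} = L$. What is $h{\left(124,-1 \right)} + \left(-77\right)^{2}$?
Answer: $\frac{741239}{125} \approx 5929.9$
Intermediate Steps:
$u{\left(L \right)} = -8 + L$
$h{\left(D,H \right)} = \frac{-10 + D}{1 + D}$ ($h{\left(D,H \right)} = \frac{-10 + D}{D + \left(-8 + 9\right)} = \frac{-10 + D}{D + 1} = \frac{-10 + D}{1 + D}$)
$h{\left(124,-1 \right)} + \left(-77\right)^{2} = \frac{-10 + 124}{1 + 124} + \left(-77\right)^{2} = \frac{1}{125} \cdot 114 + 5929 = \frac{114}{125} + 5929 = \frac{741239}{125}$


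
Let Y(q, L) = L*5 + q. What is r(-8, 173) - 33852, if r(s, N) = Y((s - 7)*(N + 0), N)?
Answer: -35582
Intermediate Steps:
Y(q, L) = q + 5*L (Y(q, L) = 5*L + q = q + 5*L)
r(s, N) = 5*N + N*(-7 + s) (r(s, N) = (s - 7)*(N + 0) + 5*N = (-7 + s)*N + 5*N = N*(-7 + s) + 5*N = 5*N + N*(-7 + s))
r(-8, 173) - 33852 = 173*(-2 - 8) - 33852 = 173*(-10) - 33852 = -1730 - 33852 = -35582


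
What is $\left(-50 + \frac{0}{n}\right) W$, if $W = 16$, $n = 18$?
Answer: $-800$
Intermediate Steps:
$\left(-50 + \frac{0}{n}\right) W = \left(-50 + \frac{0}{18}\right) 16 = \left(-50 + 0 \cdot \frac{1}{18}\right) 16 = \left(-50 + 0\right) 16 = \left(-50\right) 16 = -800$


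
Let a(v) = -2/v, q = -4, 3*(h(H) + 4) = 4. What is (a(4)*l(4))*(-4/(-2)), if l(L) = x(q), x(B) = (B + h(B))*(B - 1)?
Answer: -100/3 ≈ -33.333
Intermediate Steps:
h(H) = -8/3 (h(H) = -4 + (⅓)*4 = -4 + 4/3 = -8/3)
x(B) = (-1 + B)*(-8/3 + B) (x(B) = (B - 8/3)*(B - 1) = (-8/3 + B)*(-1 + B) = (-1 + B)*(-8/3 + B))
l(L) = 100/3 (l(L) = 8/3 + (-4)² - 11/3*(-4) = 8/3 + 16 + 44/3 = 100/3)
(a(4)*l(4))*(-4/(-2)) = (-2/4*(100/3))*(-4/(-2)) = (-2*¼*(100/3))*(-4*(-½)) = -½*100/3*2 = -50/3*2 = -100/3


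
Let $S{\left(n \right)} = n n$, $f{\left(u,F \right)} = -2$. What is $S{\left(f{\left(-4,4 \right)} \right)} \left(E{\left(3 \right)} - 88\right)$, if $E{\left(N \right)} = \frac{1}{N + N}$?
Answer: $- \frac{1054}{3} \approx -351.33$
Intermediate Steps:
$S{\left(n \right)} = n^{2}$
$E{\left(N \right)} = \frac{1}{2 N}$
$S{\left(f{\left(-4,4 \right)} \right)} \left(E{\left(3 \right)} - 88\right) = \left(-2\right)^{2} \left(\frac{1}{2 \cdot 3} - 88\right) = 4 \left(\frac{1}{2} \cdot \frac{1}{3} - 88\right) = 4 \left(\frac{1}{6} - 88\right) = 4 \left(- \frac{527}{6}\right) = - \frac{1054}{3}$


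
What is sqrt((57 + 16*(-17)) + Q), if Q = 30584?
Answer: sqrt(30369) ≈ 174.27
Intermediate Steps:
sqrt((57 + 16*(-17)) + Q) = sqrt((57 + 16*(-17)) + 30584) = sqrt((57 - 272) + 30584) = sqrt(-215 + 30584) = sqrt(30369)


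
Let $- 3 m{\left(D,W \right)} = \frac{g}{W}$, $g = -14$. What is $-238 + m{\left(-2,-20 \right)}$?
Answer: $- \frac{7147}{30} \approx -238.23$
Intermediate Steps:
$m{\left(D,W \right)} = \frac{14}{3 W}$ ($m{\left(D,W \right)} = - \frac{\left(-14\right) \frac{1}{W}}{3} = \frac{14}{3 W}$)
$-238 + m{\left(-2,-20 \right)} = -238 + \frac{14}{3 \left(-20\right)} = -238 + \frac{14}{3} \left(- \frac{1}{20}\right) = -238 - \frac{7}{30} = - \frac{7147}{30}$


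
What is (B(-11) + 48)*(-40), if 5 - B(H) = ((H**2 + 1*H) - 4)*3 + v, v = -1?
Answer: 10560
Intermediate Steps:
B(H) = 18 - 3*H - 3*H**2 (B(H) = 5 - (((H**2 + 1*H) - 4)*3 - 1) = 5 - (((H**2 + H) - 4)*3 - 1) = 5 - (((H + H**2) - 4)*3 - 1) = 5 - ((-4 + H + H**2)*3 - 1) = 5 - ((-12 + 3*H + 3*H**2) - 1) = 5 - (-13 + 3*H + 3*H**2) = 5 + (13 - 3*H - 3*H**2) = 18 - 3*H - 3*H**2)
(B(-11) + 48)*(-40) = ((18 - 3*(-11) - 3*(-11)**2) + 48)*(-40) = ((18 + 33 - 3*121) + 48)*(-40) = ((18 + 33 - 363) + 48)*(-40) = (-312 + 48)*(-40) = -264*(-40) = 10560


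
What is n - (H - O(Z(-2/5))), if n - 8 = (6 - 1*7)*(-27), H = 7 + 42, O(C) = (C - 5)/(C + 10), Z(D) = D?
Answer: -233/16 ≈ -14.563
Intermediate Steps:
O(C) = (-5 + C)/(10 + C)
H = 49
n = 35 (n = 8 + (6 - 1*7)*(-27) = 8 + (6 - 7)*(-27) = 8 - 1*(-27) = 8 + 27 = 35)
n - (H - O(Z(-2/5))) = 35 - (49 - (-5 - 2/5)/(10 - 2/5)) = 35 - (49 - (-5 - 2*⅕)/(10 - 2*⅕)) = 35 - (49 - (-5 - ⅖)/(10 - ⅖)) = 35 - (49 - (-27)/(48/5*5)) = 35 - (49 - 5*(-27)/(48*5)) = 35 - (49 - 1*(-9/16)) = 35 - (49 + 9/16) = 35 - 1*793/16 = 35 - 793/16 = -233/16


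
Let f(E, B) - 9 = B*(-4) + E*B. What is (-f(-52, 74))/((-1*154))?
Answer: -4135/154 ≈ -26.851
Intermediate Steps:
f(E, B) = 9 - 4*B + B*E (f(E, B) = 9 + (B*(-4) + E*B) = 9 + (-4*B + B*E) = 9 - 4*B + B*E)
(-f(-52, 74))/((-1*154)) = (-(9 - 4*74 + 74*(-52)))/((-1*154)) = -(9 - 296 - 3848)/(-154) = -1*(-4135)*(-1/154) = 4135*(-1/154) = -4135/154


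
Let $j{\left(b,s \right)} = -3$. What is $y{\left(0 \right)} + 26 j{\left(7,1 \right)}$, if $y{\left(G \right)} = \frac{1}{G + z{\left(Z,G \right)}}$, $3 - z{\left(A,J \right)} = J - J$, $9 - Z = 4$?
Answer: $- \frac{233}{3} \approx -77.667$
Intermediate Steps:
$Z = 5$ ($Z = 9 - 4 = 5$)
$z{\left(A,J \right)} = 3$ ($z{\left(A,J \right)} = 3 - \left(J - J\right) = 3 - 0 = 3 + 0 = 3$)
$y{\left(G \right)} = \frac{1}{3 + G}$ ($y{\left(G \right)} = \frac{1}{G + 3} = \frac{1}{3 + G}$)
$y{\left(0 \right)} + 26 j{\left(7,1 \right)} = \frac{1}{3 + 0} + 26 \left(-3\right) = \frac{1}{3} - 78 = - \frac{233}{3}$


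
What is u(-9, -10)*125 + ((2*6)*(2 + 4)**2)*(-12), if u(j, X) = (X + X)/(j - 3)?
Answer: -14927/3 ≈ -4975.7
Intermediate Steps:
u(j, X) = 2*X/(-3 + j) (u(j, X) = (2*X)/(-3 + j) = 2*X/(-3 + j))
u(-9, -10)*125 + ((2*6)*(2 + 4)**2)*(-12) = (2*(-10)/(-3 - 9))*125 + ((2*6)*(2 + 4)**2)*(-12) = (2*(-10)/(-12))*125 + (12*6**2)*(-12) = (2*(-10)*(-1/12))*125 + (12*36)*(-12) = (5/3)*125 + 432*(-12) = 625/3 - 5184 = -14927/3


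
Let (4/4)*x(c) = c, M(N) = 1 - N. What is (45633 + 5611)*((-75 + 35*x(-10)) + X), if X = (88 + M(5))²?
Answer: 339798964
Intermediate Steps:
x(c) = c
X = 7056 (X = (88 + (1 - 1*5))² = (88 + (1 - 5))² = (88 - 4)² = 84² = 7056)
(45633 + 5611)*((-75 + 35*x(-10)) + X) = (45633 + 5611)*((-75 + 35*(-10)) + 7056) = 51244*((-75 - 350) + 7056) = 51244*(-425 + 7056) = 51244*6631 = 339798964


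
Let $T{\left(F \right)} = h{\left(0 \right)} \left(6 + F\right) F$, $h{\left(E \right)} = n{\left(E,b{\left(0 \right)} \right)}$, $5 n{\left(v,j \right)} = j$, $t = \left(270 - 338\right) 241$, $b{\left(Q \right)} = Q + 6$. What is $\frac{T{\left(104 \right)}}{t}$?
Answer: $- \frac{3432}{4097} \approx -0.83769$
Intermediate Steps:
$b{\left(Q \right)} = 6 + Q$
$t = -16388$ ($t = \left(-68\right) 241 = -16388$)
$n{\left(v,j \right)} = \frac{j}{5}$
$h{\left(E \right)} = \frac{6}{5}$ ($h{\left(E \right)} = \frac{6 + 0}{5} = \frac{1}{5} \cdot 6 = \frac{6}{5}$)
$T{\left(F \right)} = \frac{6 F \left(6 + F\right)}{5}$ ($T{\left(F \right)} = \frac{6 \left(6 + F\right) F}{5} = \frac{6 F \left(6 + F\right)}{5}$)
$\frac{T{\left(104 \right)}}{t} = \frac{\frac{6}{5} \cdot 104 \left(6 + 104\right)}{-16388} = \frac{6}{5} \cdot 104 \cdot 110 \left(- \frac{1}{16388}\right) = 13728 \left(- \frac{1}{16388}\right) = - \frac{3432}{4097}$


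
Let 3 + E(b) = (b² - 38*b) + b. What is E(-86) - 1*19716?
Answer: -9141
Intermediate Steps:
E(b) = -3 + b² - 37*b (E(b) = -3 + ((b² - 38*b) + b) = -3 + (b² - 37*b) = -3 + b² - 37*b)
E(-86) - 1*19716 = (-3 + (-86)² - 37*(-86)) - 1*19716 = (-3 + 7396 + 3182) - 19716 = 10575 - 19716 = -9141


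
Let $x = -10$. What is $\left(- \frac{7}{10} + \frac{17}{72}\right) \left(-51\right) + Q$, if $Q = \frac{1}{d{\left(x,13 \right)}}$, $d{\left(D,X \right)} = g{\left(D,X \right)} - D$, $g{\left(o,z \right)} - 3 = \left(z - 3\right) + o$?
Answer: $\frac{37027}{1560} \approx 23.735$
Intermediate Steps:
$g{\left(o,z \right)} = o + z$ ($g{\left(o,z \right)} = 3 + \left(\left(z - 3\right) + o\right) = 3 + \left(\left(-3 + z\right) + o\right) = 3 + \left(-3 + o + z\right) = o + z$)
$d{\left(D,X \right)} = X$ ($d{\left(D,X \right)} = \left(D + X\right) - D = X$)
$Q = \frac{1}{13} \approx 0.076923$
$\left(- \frac{7}{10} + \frac{17}{72}\right) \left(-51\right) + Q = \left(- \frac{7}{10} + \frac{17}{72}\right) \left(-51\right) + \frac{1}{13} = \left(- \frac{167}{360}\right) \left(-51\right) + \frac{1}{13} = \frac{2839}{120} + \frac{1}{13} = \frac{37027}{1560}$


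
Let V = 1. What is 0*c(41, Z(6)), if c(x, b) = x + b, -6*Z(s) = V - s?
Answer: 0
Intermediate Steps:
Z(s) = -⅙ + s/6 (Z(s) = -(1 - s)/6 = -⅙ + s/6)
c(x, b) = b + x
0*c(41, Z(6)) = 0*((-⅙ + (⅙)*6) + 41) = 0*((-⅙ + 1) + 41) = 0*(⅚ + 41) = 0*(251/6) = 0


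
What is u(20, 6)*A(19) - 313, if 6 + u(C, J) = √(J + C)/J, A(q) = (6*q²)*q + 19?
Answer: -247351 + 41173*√26/6 ≈ -2.1236e+5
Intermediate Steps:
A(q) = 19 + 6*q³ (A(q) = 6*q³ + 19 = 19 + 6*q³)
u(C, J) = -6 + √(C + J)/J (u(C, J) = -6 + √(J + C)/J = -6 + √(C + J)/J)
u(20, 6)*A(19) - 313 = (-6 + √(20 + 6)/6)*(19 + 6*19³) - 313 = (-6 + √26/6)*(19 + 6*6859) - 313 = (-6 + √26/6)*(19 + 41154) - 313 = (-6 + √26/6)*41173 - 313 = (-247038 + 41173*√26/6) - 313 = -247351 + 41173*√26/6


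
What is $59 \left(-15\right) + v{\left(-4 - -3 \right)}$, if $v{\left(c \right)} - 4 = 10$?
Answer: $-871$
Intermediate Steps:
$v{\left(c \right)} = 14$ ($v{\left(c \right)} = 4 + 10 = 14$)
$59 \left(-15\right) + v{\left(-4 - -3 \right)} = 59 \left(-15\right) + 14 = -885 + 14 = -871$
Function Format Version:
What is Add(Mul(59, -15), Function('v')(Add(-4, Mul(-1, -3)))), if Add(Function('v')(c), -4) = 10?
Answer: -871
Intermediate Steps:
Function('v')(c) = 14 (Function('v')(c) = Add(4, 10) = 14)
Add(Mul(59, -15), Function('v')(Add(-4, Mul(-1, -3)))) = Add(Mul(59, -15), 14) = Add(-885, 14) = -871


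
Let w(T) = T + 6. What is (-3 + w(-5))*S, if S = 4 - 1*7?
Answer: 6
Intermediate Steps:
w(T) = 6 + T
S = -3 (S = 4 - 7 = -3)
(-3 + w(-5))*S = (-3 + (6 - 5))*(-3) = (-3 + 1)*(-3) = -2*(-3) = 6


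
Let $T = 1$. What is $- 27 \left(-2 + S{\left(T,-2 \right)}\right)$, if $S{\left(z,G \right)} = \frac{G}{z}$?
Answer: $108$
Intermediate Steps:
$- 27 \left(-2 + S{\left(T,-2 \right)}\right) = - 27 \left(-2 - \frac{2}{1}\right) = - 27 \left(-2 - 2\right) = \left(-27\right) \left(-4\right) = 108$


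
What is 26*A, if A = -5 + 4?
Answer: -26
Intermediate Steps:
A = -1
26*A = 26*(-1) = -26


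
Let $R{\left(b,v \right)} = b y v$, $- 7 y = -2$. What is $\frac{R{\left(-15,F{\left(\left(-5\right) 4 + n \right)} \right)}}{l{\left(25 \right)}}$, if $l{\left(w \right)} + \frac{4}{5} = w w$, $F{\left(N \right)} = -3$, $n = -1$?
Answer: $\frac{450}{21847} \approx 0.020598$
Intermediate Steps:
$y = \frac{2}{7}$ ($y = \left(- \frac{1}{7}\right) \left(-2\right) = \frac{2}{7} \approx 0.28571$)
$R{\left(b,v \right)} = \frac{2 b v}{7}$ ($R{\left(b,v \right)} = b \frac{2}{7} v = \frac{2 b}{7} v = \frac{2 b v}{7}$)
$l{\left(w \right)} = - \frac{4}{5} + w^{2}$ ($l{\left(w \right)} = - \frac{4}{5} + w w = - \frac{4}{5} + w^{2}$)
$\frac{R{\left(-15,F{\left(\left(-5\right) 4 + n \right)} \right)}}{l{\left(25 \right)}} = \frac{\frac{2}{7} \left(-15\right) \left(-3\right)}{- \frac{4}{5} + 25^{2}} = \frac{90}{7 \left(- \frac{4}{5} + 625\right)} = \frac{90}{7 \cdot \frac{3121}{5}} = \frac{90}{7} \cdot \frac{5}{3121} = \frac{450}{21847}$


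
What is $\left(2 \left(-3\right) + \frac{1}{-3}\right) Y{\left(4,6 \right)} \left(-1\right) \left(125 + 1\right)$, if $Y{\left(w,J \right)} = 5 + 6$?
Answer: $8778$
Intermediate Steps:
$Y{\left(w,J \right)} = 11$
$\left(2 \left(-3\right) + \frac{1}{-3}\right) Y{\left(4,6 \right)} \left(-1\right) \left(125 + 1\right) = \left(2 \left(-3\right) + \frac{1}{-3}\right) 11 \left(-1\right) \left(125 + 1\right) = \left(-6 - \frac{1}{3}\right) 11 \left(-1\right) 126 = \left(- \frac{19}{3}\right) 11 \left(-1\right) 126 = \left(- \frac{209}{3}\right) \left(-1\right) 126 = \frac{209}{3} \cdot 126 = 8778$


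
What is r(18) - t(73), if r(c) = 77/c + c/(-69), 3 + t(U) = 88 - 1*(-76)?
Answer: -64991/414 ≈ -156.98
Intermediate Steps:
t(U) = 161 (t(U) = -3 + (88 - 1*(-76)) = -3 + (88 + 76) = -3 + 164 = 161)
r(c) = 77/c - c/69 (r(c) = 77/c + c*(-1/69) = 77/c - c/69)
r(18) - t(73) = (77/18 - 1/69*18) - 1*161 = (77*(1/18) - 6/23) - 161 = (77/18 - 6/23) - 161 = 1663/414 - 161 = -64991/414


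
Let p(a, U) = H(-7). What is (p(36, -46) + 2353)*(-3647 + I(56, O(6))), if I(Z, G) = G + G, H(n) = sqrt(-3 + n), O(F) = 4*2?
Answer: -8543743 - 3631*I*sqrt(10) ≈ -8.5437e+6 - 11482.0*I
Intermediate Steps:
O(F) = 8
I(Z, G) = 2*G
p(a, U) = I*sqrt(10) (p(a, U) = sqrt(-3 - 7) = sqrt(-10) = I*sqrt(10))
(p(36, -46) + 2353)*(-3647 + I(56, O(6))) = (I*sqrt(10) + 2353)*(-3647 + 2*8) = (2353 + I*sqrt(10))*(-3647 + 16) = (2353 + I*sqrt(10))*(-3631) = -8543743 - 3631*I*sqrt(10)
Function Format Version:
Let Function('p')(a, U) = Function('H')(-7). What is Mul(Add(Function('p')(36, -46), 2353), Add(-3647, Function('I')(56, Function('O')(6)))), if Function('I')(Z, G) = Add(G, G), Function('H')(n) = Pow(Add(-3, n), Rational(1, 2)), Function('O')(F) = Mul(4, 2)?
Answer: Add(-8543743, Mul(-3631, I, Pow(10, Rational(1, 2)))) ≈ Add(-8.5437e+6, Mul(-11482., I))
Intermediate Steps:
Function('O')(F) = 8
Function('I')(Z, G) = Mul(2, G)
Function('p')(a, U) = Mul(I, Pow(10, Rational(1, 2))) (Function('p')(a, U) = Pow(Add(-3, -7), Rational(1, 2)) = Pow(-10, Rational(1, 2)) = Mul(I, Pow(10, Rational(1, 2))))
Mul(Add(Function('p')(36, -46), 2353), Add(-3647, Function('I')(56, Function('O')(6)))) = Mul(Add(Mul(I, Pow(10, Rational(1, 2))), 2353), Add(-3647, Mul(2, 8))) = Mul(Add(2353, Mul(I, Pow(10, Rational(1, 2)))), Add(-3647, 16)) = Mul(Add(2353, Mul(I, Pow(10, Rational(1, 2)))), -3631) = Add(-8543743, Mul(-3631, I, Pow(10, Rational(1, 2))))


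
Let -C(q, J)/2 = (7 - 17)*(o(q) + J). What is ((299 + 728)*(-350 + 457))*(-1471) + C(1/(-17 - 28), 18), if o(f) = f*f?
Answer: -65466775391/405 ≈ -1.6165e+8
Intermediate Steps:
o(f) = f²
C(q, J) = 20*J + 20*q² (C(q, J) = -2*(7 - 17)*(q² + J) = -(-20)*(J + q²) = -2*(-10*J - 10*q²) = 20*J + 20*q²)
((299 + 728)*(-350 + 457))*(-1471) + C(1/(-17 - 28), 18) = ((299 + 728)*(-350 + 457))*(-1471) + (20*18 + 20*(1/(-17 - 28))²) = (1027*107)*(-1471) + (360 + 20*(1/(-45))²) = 109889*(-1471) + (360 + 20*(-1/45)²) = -161646719 + (360 + 20*(1/2025)) = -161646719 + (360 + 4/405) = -161646719 + 145804/405 = -65466775391/405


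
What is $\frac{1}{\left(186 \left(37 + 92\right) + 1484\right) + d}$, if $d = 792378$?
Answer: $\frac{1}{817856} \approx 1.2227 \cdot 10^{-6}$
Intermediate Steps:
$\frac{1}{\left(186 \left(37 + 92\right) + 1484\right) + d} = \frac{1}{\left(186 \left(37 + 92\right) + 1484\right) + 792378} = \frac{1}{\left(186 \cdot 129 + 1484\right) + 792378} = \frac{1}{\left(23994 + 1484\right) + 792378} = \frac{1}{25478 + 792378} = \frac{1}{817856}$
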